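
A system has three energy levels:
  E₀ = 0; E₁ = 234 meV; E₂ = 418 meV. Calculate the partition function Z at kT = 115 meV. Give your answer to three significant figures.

Z = 1.16

Eᵢ/kT = 0, 2.0348, 3.6348.
Z = Σ e^(−Eᵢ/kT) = e^(−0) + e^(−2.0348) + e^(−3.6348) = 1.0000 + 0.13071 + 0.026389 = 1.1571.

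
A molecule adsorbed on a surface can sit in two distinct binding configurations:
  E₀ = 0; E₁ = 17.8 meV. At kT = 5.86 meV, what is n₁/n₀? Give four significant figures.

0.04795

n₁/n₀ = exp[−(E₁−E₀)/kT] = exp(−(17.8 meV)/(5.86 meV)) = exp(-3.03754) = 0.04795.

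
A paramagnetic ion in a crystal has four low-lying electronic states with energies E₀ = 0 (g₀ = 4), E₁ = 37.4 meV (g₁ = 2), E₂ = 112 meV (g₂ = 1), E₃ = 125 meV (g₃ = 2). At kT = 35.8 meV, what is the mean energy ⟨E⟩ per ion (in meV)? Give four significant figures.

Eᵢ/kT = 0, 1.04469, 3.12849, 3.49162.
Z = Σ gᵢe^(−Eᵢ/kT) = 4·e^(−0) + 2·e^(−1.04469) + 1·e^(−3.12849) + 2·e^(−3.49162) = 4.00000 + 0.703602 + 0.0437839 + 0.0609030 = 4.80829.
⟨E⟩ = Σ Eᵢ gᵢe^(−Eᵢ/kT) / Z = (0·4.00000 + 37.4·0.703602 + 112·0.0437839 + 125·0.0609030) / 4.80829 = 8.076 meV.

8.076 meV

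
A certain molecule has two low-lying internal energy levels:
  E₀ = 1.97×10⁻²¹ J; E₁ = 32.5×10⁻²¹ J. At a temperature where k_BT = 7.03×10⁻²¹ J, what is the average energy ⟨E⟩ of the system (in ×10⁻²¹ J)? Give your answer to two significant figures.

Eᵢ/kT = 0.2802, 4.623.
Z = Σ e^(−Eᵢ/kT) = e^(−0.2802) + e^(−4.623) = 0.7556 + 0.009823 = 0.7654.
⟨E⟩ = Σ Eᵢ e^(−Eᵢ/kT) / Z = (1.97·0.7556 + 32.5·0.009823) / 0.7654 = 2.4 ×10⁻²¹ J.

2.4 ×10⁻²¹ J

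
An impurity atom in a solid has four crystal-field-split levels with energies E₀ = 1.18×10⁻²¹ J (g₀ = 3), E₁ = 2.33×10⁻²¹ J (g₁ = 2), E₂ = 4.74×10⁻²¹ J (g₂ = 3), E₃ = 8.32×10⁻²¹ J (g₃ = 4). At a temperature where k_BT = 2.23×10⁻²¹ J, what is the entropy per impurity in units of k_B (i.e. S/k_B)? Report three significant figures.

2.03

Eᵢ/kT = 0.52915, 1.0448, 2.1256, 3.7309.
Z = Σ gᵢe^(−Eᵢ/kT) = 3·e^(−0.52915) + 2·e^(−1.0448) + 3·e^(−2.1256) + 4·e^(−3.7309) = 1.7673 + 0.70352 + 0.35808 + 0.095885 = 2.9248.
⟨E⟩ = Σ EᵢPᵢ = 2.1265 ×10⁻²¹ J.
S/k_B = ln Z + ⟨E⟩/kT = ln(2.9248) + 2.1265/2.23 = 1.0732 + 0.95359 = 2.03.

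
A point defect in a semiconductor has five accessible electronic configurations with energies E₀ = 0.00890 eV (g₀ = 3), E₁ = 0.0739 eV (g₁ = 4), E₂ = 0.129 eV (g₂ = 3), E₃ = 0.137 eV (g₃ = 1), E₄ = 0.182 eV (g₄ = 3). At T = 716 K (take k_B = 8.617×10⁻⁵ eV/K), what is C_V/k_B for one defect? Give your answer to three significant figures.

0.643

k_BT = 8.617×10⁻⁵ × 716 K = 0.061698 eV.
Eᵢ/kT = 0.14425, 1.1978, 2.0908, 2.2205, 2.9499.
Z = Σ gᵢe^(−Eᵢ/kT) = 3·e^(−0.14425) + 4·e^(−1.1978) + 3·e^(−2.0908) + 1·e^(−2.2205) + 3·e^(−2.9499) = 2.5970 + 1.2074 + 0.37076 + 0.10855 + 0.15703 = 4.4407.
⟨E⟩ = 0.045853 eV, ⟨E²⟩ = 0.0045507 eV².
C_V/k_B = (⟨E²⟩ − ⟨E⟩²)/(kT)² = (0.0045507 − 0.0021025)/0.0038066 = 0.643.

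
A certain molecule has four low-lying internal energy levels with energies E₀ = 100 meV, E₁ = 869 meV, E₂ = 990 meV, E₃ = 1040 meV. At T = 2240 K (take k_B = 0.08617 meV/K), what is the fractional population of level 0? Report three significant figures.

k_BT = 0.08617 × 2240 K = 193.02 meV.
Eᵢ/kT = 0.51808, 4.5021, 5.1290, 5.3880.
Z = Σ e^(−Eᵢ/kT) = e^(−0.51808) + e^(−4.5021) + e^(−5.1290) + e^(−5.3880) = 0.59566 + 0.011086 + 0.0059225 + 0.0045711 = 0.61724.
P₀ = e^(−E₀/kT) / Z = 0.59566/0.61724 = 0.965.

0.965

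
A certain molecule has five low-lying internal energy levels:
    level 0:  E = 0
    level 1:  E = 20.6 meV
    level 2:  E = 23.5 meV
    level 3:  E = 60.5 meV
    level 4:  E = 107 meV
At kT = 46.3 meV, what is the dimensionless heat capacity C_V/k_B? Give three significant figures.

0.286

Eᵢ/kT = 0, 0.44492, 0.50756, 1.3067, 2.3110.
Z = Σ e^(−Eᵢ/kT) = e^(−0) + e^(−0.44492) + e^(−0.50756) + e^(−1.3067) + e^(−2.3110) = 1.0000 + 0.64088 + 0.60196 + 0.27071 + 0.099162 = 2.6127.
⟨E⟩ = 20.797 meV, ⟨E²⟩ = 1045.1 meV².
C_V/k_B = (⟨E²⟩ − ⟨E⟩²)/(kT)² = (1045.1 − 432.52)/2143.7 = 0.286.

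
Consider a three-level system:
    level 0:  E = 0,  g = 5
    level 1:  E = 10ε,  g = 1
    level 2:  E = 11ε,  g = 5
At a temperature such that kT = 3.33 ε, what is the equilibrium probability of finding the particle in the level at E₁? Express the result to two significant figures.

Eᵢ/kT = 0, 3.003, 3.303.
Z = Σ gᵢe^(−Eᵢ/kT) = 5·e^(−0) + 1·e^(−3.003) + 5·e^(−3.303) = 5.000 + 0.04964 + 0.1839 = 5.234.
P₁ = g₁ e^(−E₁/kT) / Z = 0.04964/5.234 = 0.0095.

0.0095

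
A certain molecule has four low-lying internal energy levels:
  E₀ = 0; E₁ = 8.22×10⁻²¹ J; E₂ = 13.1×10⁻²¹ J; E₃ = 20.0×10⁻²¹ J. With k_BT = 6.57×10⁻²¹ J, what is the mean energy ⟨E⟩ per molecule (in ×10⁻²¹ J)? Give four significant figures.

Eᵢ/kT = 0, 1.25114, 1.99391, 3.04414.
Z = Σ e^(−Eᵢ/kT) = e^(−0) + e^(−1.25114) + e^(−1.99391) + e^(−3.04414) = 1.00000 + 0.286178 + 0.136162 + 0.0476373 = 1.46998.
⟨E⟩ = Σ Eᵢ e^(−Eᵢ/kT) / Z = (0·1.00000 + 8.22·0.286178 + 13.1·0.136162 + 20.0·0.0476373) / 1.46998 = 3.462 ×10⁻²¹ J.

3.462 ×10⁻²¹ J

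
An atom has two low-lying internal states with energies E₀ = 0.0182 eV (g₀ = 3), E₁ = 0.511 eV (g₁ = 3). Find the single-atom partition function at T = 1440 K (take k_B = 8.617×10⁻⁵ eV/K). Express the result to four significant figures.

Z = 2.640

k_BT = 8.617×10⁻⁵ × 1440 K = 0.124085 eV.
Eᵢ/kT = 0.146674, 4.11814.
Z = Σ gᵢe^(−Eᵢ/kT) = 3·e^(−0.146674) + 3·e^(−4.11814) = 2.59073 + 0.0488243 = 2.63955.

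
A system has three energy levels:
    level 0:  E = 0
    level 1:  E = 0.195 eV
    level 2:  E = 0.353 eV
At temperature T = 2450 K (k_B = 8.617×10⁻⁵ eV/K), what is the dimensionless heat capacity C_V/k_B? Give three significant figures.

k_BT = 8.617×10⁻⁵ × 2450 K = 0.21112 eV.
Eᵢ/kT = 0, 0.92365, 1.6720.
Z = Σ e^(−Eᵢ/kT) = e^(−0) + e^(−0.92365) + e^(−1.6720) = 1.0000 + 0.39707 + 0.18787 = 1.5849.
⟨E⟩ = 0.090698 eV, ⟨E²⟩ = 0.024297 eV².
C_V/k_B = (⟨E²⟩ − ⟨E⟩²)/(kT)² = (0.024297 − 0.0082261)/0.044572 = 0.361.

0.361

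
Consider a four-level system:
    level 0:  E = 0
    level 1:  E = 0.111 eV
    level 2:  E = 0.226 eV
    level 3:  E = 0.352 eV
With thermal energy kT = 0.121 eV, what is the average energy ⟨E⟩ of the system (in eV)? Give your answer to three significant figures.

0.0612 eV

Eᵢ/kT = 0, 0.91736, 1.8678, 2.9091.
Z = Σ e^(−Eᵢ/kT) = e^(−0) + e^(−0.91736) + e^(−1.8678) + e^(−2.9091) = 1.0000 + 0.39957 + 0.15446 + 0.054525 = 1.6086.
⟨E⟩ = Σ Eᵢ e^(−Eᵢ/kT) / Z = (0·1.0000 + 0.111·0.39957 + 0.226·0.15446 + 0.352·0.054525) / 1.6086 = 0.0612 eV.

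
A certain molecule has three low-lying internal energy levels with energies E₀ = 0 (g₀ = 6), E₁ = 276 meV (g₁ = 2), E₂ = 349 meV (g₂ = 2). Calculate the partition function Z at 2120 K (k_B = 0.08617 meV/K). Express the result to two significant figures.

Z = 6.7

k_BT = 0.08617 × 2120 K = 182.7 meV.
Eᵢ/kT = 0, 1.511, 1.910.
Z = Σ gᵢe^(−Eᵢ/kT) = 6·e^(−0) + 2·e^(−1.511) + 2·e^(−1.910) = 6.000 + 0.4414 + 0.2962 = 6.738.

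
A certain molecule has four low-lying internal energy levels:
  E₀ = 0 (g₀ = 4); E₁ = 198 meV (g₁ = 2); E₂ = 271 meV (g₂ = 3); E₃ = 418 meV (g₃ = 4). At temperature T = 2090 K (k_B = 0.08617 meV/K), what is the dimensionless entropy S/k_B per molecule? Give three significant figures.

k_BT = 0.08617 × 2090 K = 180.10 meV.
Eᵢ/kT = 0, 1.0994, 1.5047, 2.3209.
Z = Σ gᵢe^(−Eᵢ/kT) = 4·e^(−0) + 2·e^(−1.0994) + 3·e^(−1.5047) + 4·e^(−2.3209) = 4.0000 + 0.66614 + 0.66625 + 0.39274 = 5.7251.
⟨E⟩ = Σ EᵢPᵢ = 83.250 meV.
S/k_B = ln Z + ⟨E⟩/kT = ln(5.7251) + 83.250/180.10 = 1.7449 + 0.46224 = 2.21.

2.21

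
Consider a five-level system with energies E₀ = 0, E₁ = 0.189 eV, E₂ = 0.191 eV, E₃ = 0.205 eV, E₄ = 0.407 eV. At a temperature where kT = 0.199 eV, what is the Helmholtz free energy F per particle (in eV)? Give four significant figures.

Eᵢ/kT = 0, 0.949749, 0.959799, 1.03015, 2.04523.
Z = Σ e^(−Eᵢ/kT) = e^(−0) + e^(−0.949749) + e^(−0.959799) + e^(−1.03015) + e^(−2.04523) = 1.00000 + 0.386838 + 0.382970 + 0.356953 + 0.129350 = 2.25611.
F = −kT ln Z = −0.199 × ln(2.25611) = −0.199 × 0.813642 = -0.1619 eV.

-0.1619 eV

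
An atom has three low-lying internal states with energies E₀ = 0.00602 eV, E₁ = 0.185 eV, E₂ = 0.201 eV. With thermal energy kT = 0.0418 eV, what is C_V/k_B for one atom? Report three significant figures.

0.438

Eᵢ/kT = 0.14402, 4.4258, 4.8086.
Z = Σ e^(−Eᵢ/kT) = e^(−0.14402) + e^(−4.4258) + e^(−4.8086) = 0.86587 + 0.011965 + 0.0081593 = 0.88599.
⟨E⟩ = 0.010233 eV, ⟨E²⟩ = 0.00086968 eV².
C_V/k_B = (⟨E²⟩ − ⟨E⟩²)/(kT)² = (0.00086968 − 0.00010471)/0.0017472 = 0.438.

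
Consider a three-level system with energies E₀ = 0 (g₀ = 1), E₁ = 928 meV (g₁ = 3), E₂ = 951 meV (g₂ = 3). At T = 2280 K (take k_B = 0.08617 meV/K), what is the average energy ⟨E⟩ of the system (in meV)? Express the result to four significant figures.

45.02 meV

k_BT = 0.08617 × 2280 K = 196.468 meV.
Eᵢ/kT = 0, 4.72342, 4.84048.
Z = Σ gᵢe^(−Eᵢ/kT) = 1·e^(−0) + 3·e^(−4.72342) + 3·e^(−4.84048) = 1.00000 + 0.0266542 + 0.0237098 = 1.05036.
⟨E⟩ = Σ Eᵢ gᵢe^(−Eᵢ/kT) / Z = (0·1.00000 + 928·0.0266542 + 951·0.0237098) / 1.05036 = 45.02 meV.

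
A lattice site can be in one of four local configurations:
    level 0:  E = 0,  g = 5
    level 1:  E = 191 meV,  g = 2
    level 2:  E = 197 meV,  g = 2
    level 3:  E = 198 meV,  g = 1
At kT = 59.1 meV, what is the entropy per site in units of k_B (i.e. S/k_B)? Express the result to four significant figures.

1.764

Eᵢ/kT = 0, 3.23181, 3.33333, 3.35025.
Z = Σ gᵢe^(−Eᵢ/kT) = 5·e^(−0) + 2·e^(−3.23181) + 2·e^(−3.33333) + 1·e^(−3.35025) = 5.00000 + 0.0789719 + 0.0713482 + 0.0350756 = 5.18540.
⟨E⟩ = Σ EᵢPᵢ = 6.95881 meV.
S/k_B = ln Z + ⟨E⟩/kT = ln(5.18540) + 6.95881/59.1 = 1.64585 + 0.117746 = 1.764.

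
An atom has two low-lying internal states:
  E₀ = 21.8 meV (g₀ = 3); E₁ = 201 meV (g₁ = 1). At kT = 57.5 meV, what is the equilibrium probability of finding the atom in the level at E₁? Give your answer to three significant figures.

0.0146

Eᵢ/kT = 0.37913, 3.4957.
Z = Σ gᵢe^(−Eᵢ/kT) = 3·e^(−0.37913) + 1·e^(−3.4957) = 2.0534 + 0.030328 = 2.0837.
P₁ = g₁ e^(−E₁/kT) / Z = 0.030328/2.0837 = 0.0146.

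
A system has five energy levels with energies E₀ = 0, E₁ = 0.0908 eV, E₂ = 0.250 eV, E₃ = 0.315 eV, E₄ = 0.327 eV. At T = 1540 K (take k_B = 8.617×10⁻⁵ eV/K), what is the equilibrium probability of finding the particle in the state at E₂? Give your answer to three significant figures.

0.0828

k_BT = 8.617×10⁻⁵ × 1540 K = 0.13270 eV.
Eᵢ/kT = 0, 0.68425, 1.8839, 2.3738, 2.4642.
Z = Σ e^(−Eᵢ/kT) = e^(−0) + e^(−0.68425) + e^(−1.8839) + e^(−2.3738) + e^(−2.4642) = 1.0000 + 0.50447 + 0.15200 + 0.093126 + 0.085077 = 1.8347.
P₂ = e^(−E₂/kT) / Z = 0.15200/1.8347 = 0.0828.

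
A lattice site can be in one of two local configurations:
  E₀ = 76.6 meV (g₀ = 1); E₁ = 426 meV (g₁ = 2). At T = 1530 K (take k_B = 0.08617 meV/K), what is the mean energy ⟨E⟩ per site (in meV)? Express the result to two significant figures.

k_BT = 0.08617 × 1530 K = 131.8 meV.
Eᵢ/kT = 0.5812, 3.232.
Z = Σ gᵢe^(−Eᵢ/kT) = 1·e^(−0.5812) + 2·e^(−3.232) = 0.5592 + 0.07896 = 0.6382.
⟨E⟩ = Σ Eᵢ gᵢe^(−Eᵢ/kT) / Z = (76.6·0.5592 + 426·0.07896) / 0.6382 = 120 meV.

120 meV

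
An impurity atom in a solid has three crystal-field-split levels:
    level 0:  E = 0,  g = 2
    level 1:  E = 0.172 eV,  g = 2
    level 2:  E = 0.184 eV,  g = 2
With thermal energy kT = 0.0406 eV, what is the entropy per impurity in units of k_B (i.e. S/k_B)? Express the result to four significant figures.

0.8254

Eᵢ/kT = 0, 4.23645, 4.53202.
Z = Σ gᵢe^(−Eᵢ/kT) = 2·e^(−0) + 2·e^(−4.23645) + 2·e^(−4.53202) = 2.00000 + 0.0289177 + 0.0215178 = 2.05044.
⟨E⟩ = Σ EᵢPᵢ = 0.00435668 eV.
S/k_B = ln Z + ⟨E⟩/kT = ln(2.05044) + 0.00435668/0.0406 = 0.718054 + 0.107307 = 0.8254.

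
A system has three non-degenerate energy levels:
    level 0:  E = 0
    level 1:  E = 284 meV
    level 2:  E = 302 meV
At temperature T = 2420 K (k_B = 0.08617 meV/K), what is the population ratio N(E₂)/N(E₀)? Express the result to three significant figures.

k_BT = 0.08617 × 2420 K = 208.53 meV.
n₂/n₀ = exp[−(E₂−E₀)/kT] = exp(−(302 meV)/(208.53 meV)) = exp(-1.4482) = 0.235.

0.235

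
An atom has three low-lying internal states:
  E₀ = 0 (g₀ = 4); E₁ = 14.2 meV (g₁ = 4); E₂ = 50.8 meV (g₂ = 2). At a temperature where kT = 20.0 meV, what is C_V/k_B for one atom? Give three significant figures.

0.242

Eᵢ/kT = 0, 0.71000, 2.5400.
Z = Σ gᵢe^(−Eᵢ/kT) = 4·e^(−0) + 4·e^(−0.71000) + 2·e^(−2.5400) = 4.0000 + 1.9666 + 0.15773 = 6.1243.
⟨E⟩ = 5.8682 meV, ⟨E²⟩ = 131.21 meV².
C_V/k_B = (⟨E²⟩ − ⟨E⟩²)/(kT)² = (131.21 − 34.436)/400.00 = 0.242.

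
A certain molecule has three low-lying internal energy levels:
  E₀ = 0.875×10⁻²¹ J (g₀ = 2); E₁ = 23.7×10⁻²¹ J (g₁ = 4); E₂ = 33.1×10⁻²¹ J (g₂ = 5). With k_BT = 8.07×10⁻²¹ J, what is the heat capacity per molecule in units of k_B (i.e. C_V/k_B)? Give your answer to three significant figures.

Eᵢ/kT = 0.10843, 2.9368, 4.1016.
Z = Σ gᵢe^(−Eᵢ/kT) = 2·e^(−0.10843) + 4·e^(−2.9368) + 5·e^(−4.1016) = 1.7945 + 0.21214 + 0.082731 = 2.0894.
⟨E⟩ = 4.4684, ⟨E²⟩ = 101.07.
C_V/k_B = (⟨E²⟩ − ⟨E⟩²)/(kT)² = (101.07 − 19.967)/65.125 = 1.25.

1.25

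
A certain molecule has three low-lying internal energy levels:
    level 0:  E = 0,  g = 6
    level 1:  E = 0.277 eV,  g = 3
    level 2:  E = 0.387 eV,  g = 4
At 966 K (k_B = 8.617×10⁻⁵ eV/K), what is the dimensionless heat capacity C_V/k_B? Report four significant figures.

0.3209

k_BT = 8.617×10⁻⁵ × 966 K = 0.0832402 eV.
Eᵢ/kT = 0, 3.32772, 4.64920.
Z = Σ gᵢe^(−Eᵢ/kT) = 6·e^(−0) + 3·e^(−3.32772) + 4·e^(−4.64920) = 6.00000 + 0.107624 + 0.0382770 = 6.14590.
⟨E⟩ = 0.00726095 eV, ⟨E²⟩ = 0.00227641 eV².
C_V/k_B = (⟨E²⟩ − ⟨E⟩²)/(kT)² = (0.00227641 − 0.0000527214)/0.00692893 = 0.3209.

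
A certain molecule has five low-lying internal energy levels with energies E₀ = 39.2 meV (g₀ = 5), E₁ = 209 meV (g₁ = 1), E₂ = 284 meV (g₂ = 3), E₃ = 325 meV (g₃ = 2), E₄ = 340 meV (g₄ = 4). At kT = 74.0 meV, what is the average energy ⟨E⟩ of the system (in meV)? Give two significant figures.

54 meV

Eᵢ/kT = 0.5297, 2.824, 3.838, 4.392, 4.595.
Z = Σ gᵢe^(−Eᵢ/kT) = 5·e^(−0.5297) + 1·e^(−2.824) + 3·e^(−3.838) + 2·e^(−4.392) + 4·e^(−4.595) = 2.944 + 0.05937 + 0.06461 + 0.02475 + 0.04041 = 3.133.
⟨E⟩ = Σ Eᵢ gᵢe^(−Eᵢ/kT) / Z = (39.2·2.944 + 209·0.05937 + 284·0.06461 + 325·0.02475 + 340·0.04041) / 3.133 = 54 meV.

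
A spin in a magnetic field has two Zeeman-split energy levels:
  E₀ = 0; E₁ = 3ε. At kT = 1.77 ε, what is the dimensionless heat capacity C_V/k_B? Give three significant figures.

0.377

Eᵢ/kT = 0, 1.6949.
Z = Σ e^(−Eᵢ/kT) = e^(−0) + e^(−1.6949) = 1.0000 + 0.18362 = 1.1836.
⟨E⟩ = 0.46541 ε, ⟨E²⟩ = 1.3962 ε².
C_V/k_B = (⟨E²⟩ − ⟨E⟩²)/(kT)² = (1.3962 − 0.21661)/3.1329 = 0.377.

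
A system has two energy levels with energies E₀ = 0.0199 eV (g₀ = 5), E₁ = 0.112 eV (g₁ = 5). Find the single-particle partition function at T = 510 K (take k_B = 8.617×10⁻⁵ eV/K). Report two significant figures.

k_BT = 8.617×10⁻⁵ × 510 K = 0.04395 eV.
Eᵢ/kT = 0.4528, 2.548.
Z = Σ gᵢe^(−Eᵢ/kT) = 5·e^(−0.4528) + 5·e^(−2.548) = 3.179 + 0.3912 = 3.570.

Z = 3.6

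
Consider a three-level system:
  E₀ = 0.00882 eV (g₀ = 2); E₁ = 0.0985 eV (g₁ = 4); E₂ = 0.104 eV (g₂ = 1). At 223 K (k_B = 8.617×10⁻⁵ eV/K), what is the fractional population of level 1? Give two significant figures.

0.018

k_BT = 8.617×10⁻⁵ × 223 K = 0.01922 eV.
Eᵢ/kT = 0.4589, 5.125, 5.411.
Z = Σ gᵢe^(−Eᵢ/kT) = 2·e^(−0.4589) + 4·e^(−5.125) + 1·e^(−5.411) = 1.264 + 0.02378 + 0.004467 = 1.292.
P₁ = g₁ e^(−E₁/kT) / Z = 0.02378/1.292 = 0.018.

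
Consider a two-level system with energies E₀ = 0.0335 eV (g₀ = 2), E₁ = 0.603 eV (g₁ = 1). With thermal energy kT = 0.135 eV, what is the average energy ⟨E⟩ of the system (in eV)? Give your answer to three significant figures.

Eᵢ/kT = 0.24815, 4.4667.
Z = Σ gᵢe^(−Eᵢ/kT) = 2·e^(−0.24815) + 1·e^(−4.4667) = 1.5605 + 0.011485 = 1.5720.
⟨E⟩ = Σ Eᵢ gᵢe^(−Eᵢ/kT) / Z = (0.0335·1.5605 + 0.603·0.011485) / 1.5720 = 0.0377 eV.

0.0377 eV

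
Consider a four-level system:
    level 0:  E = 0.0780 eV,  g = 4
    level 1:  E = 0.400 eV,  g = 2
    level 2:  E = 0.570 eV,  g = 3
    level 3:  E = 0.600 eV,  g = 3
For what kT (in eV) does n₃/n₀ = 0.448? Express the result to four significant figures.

n₃/n₀ = (g₃/g₀) exp[−(E₃−E₀)/kT] = 0.448.
⇒ (E₃−E₀)/kT = ln((3/4)/0.448) = ln(1.67411) = 0.515282.
kT = 0.5220 eV / 0.515282 = 1.013 eV.

1.013 eV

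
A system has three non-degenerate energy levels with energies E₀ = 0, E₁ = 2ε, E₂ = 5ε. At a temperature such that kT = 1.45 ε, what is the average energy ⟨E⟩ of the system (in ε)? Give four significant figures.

0.5162 ε

Eᵢ/kT = 0, 1.37931, 3.44828.
Z = Σ e^(−Eᵢ/kT) = e^(−0) + e^(−1.37931) + e^(−3.44828) = 1.00000 + 0.251752 + 0.0318003 = 1.28355.
⟨E⟩ = Σ Eᵢ e^(−Eᵢ/kT) / Z = (0·1.00000 + 2·0.251752 + 5·0.0318003) / 1.28355 = 0.5162 ε.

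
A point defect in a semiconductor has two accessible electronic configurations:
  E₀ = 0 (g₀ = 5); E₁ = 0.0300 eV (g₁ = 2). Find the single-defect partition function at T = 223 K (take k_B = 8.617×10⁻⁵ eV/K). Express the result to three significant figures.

Z = 5.42

k_BT = 8.617×10⁻⁵ × 223 K = 0.019216 eV.
Eᵢ/kT = 0, 1.5612.
Z = Σ gᵢe^(−Eᵢ/kT) = 5·e^(−0) + 2·e^(−1.5612) = 5.0000 + 0.41977 = 5.4198.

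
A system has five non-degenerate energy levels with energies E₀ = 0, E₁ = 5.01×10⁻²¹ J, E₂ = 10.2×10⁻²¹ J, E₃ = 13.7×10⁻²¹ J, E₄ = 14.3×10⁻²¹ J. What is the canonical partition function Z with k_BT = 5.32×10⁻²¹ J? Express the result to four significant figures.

Eᵢ/kT = 0, 0.941729, 1.91729, 2.57519, 2.68797.
Z = Σ e^(−Eᵢ/kT) = e^(−0) + e^(−0.941729) + e^(−1.91729) + e^(−2.57519) + e^(−2.68797) = 1.00000 + 0.389953 + 0.147005 + 0.0761394 + 0.0680189 = 1.68112.

Z = 1.681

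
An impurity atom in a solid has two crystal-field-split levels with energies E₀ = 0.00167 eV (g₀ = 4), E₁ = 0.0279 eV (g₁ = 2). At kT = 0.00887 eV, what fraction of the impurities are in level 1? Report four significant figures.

Eᵢ/kT = 0.188275, 3.14543.
Z = Σ gᵢe^(−Eᵢ/kT) = 4·e^(−0.188275) + 2·e^(−3.14543) = 3.31355 + 0.0860968 = 3.39965.
P₁ = g₁ e^(−E₁/kT) / Z = 0.0860968/3.39965 = 0.02533.

0.02533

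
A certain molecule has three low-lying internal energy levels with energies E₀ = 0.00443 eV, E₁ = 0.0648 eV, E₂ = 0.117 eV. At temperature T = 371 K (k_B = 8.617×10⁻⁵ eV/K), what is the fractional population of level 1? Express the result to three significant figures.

k_BT = 8.617×10⁻⁵ × 371 K = 0.031969 eV.
Eᵢ/kT = 0.13857, 2.0270, 3.6598.
Z = Σ e^(−Eᵢ/kT) = e^(−0.13857) + e^(−2.0270) + e^(−3.6598) = 0.87060 + 0.13173 + 0.025738 = 1.0281.
P₁ = e^(−E₁/kT) / Z = 0.13173/1.0281 = 0.128.

0.128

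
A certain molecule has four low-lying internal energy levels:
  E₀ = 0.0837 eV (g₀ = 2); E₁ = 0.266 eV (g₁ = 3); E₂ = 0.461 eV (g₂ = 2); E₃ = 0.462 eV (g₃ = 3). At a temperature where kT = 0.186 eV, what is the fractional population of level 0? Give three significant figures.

Eᵢ/kT = 0.45000, 1.4301, 2.4785, 2.4839.
Z = Σ gᵢe^(−Eᵢ/kT) = 2·e^(−0.45000) + 3·e^(−1.4301) + 2·e^(−2.4785) + 3·e^(−2.4839) = 1.2753 + 0.71785 + 0.16774 + 0.25025 = 2.4111.
P₀ = g₀ e^(−E₀/kT) / Z = 1.2753/2.4111 = 0.529.

0.529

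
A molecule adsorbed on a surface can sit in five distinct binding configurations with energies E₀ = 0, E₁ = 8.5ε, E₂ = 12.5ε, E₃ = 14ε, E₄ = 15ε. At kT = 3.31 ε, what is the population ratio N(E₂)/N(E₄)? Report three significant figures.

n₂/n₄ = exp[−(E₂−E₄)/kT] = exp(−(-2.5ε)/(3.31ε)) = exp(0.75529) = 2.13.

2.13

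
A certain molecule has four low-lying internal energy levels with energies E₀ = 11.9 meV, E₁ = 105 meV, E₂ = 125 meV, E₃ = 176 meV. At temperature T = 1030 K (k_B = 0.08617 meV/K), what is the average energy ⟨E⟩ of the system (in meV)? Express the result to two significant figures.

k_BT = 0.08617 × 1030 K = 88.76 meV.
Eᵢ/kT = 0.1341, 1.183, 1.408, 1.983.
Z = Σ e^(−Eᵢ/kT) = e^(−0.1341) + e^(−1.183) + e^(−1.408) + e^(−1.983) = 0.8745 + 0.3064 + 0.2446 + 0.1377 = 1.563.
⟨E⟩ = Σ Eᵢ e^(−Eᵢ/kT) / Z = (11.9·0.8745 + 105·0.3064 + 125·0.2446 + 176·0.1377) / 1.563 = 62 meV.

62 meV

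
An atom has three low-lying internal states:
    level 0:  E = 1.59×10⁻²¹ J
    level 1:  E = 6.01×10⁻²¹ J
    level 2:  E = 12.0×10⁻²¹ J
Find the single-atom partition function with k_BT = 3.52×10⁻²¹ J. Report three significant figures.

Z = 0.851

Eᵢ/kT = 0.45170, 1.7074, 3.4091.
Z = Σ e^(−Eᵢ/kT) = e^(−0.45170) + e^(−1.7074) + e^(−3.4091) = 0.63655 + 0.18134 + 0.033071 = 0.85096.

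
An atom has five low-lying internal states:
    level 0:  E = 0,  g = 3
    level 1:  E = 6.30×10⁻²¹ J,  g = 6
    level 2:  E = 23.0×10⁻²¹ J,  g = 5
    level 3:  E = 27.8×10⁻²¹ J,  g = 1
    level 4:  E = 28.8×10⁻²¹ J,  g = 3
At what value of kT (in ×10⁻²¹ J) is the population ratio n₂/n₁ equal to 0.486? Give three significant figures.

n₂/n₁ = (g₂/g₁) exp[−(E₂−E₁)/kT] = 0.486.
⇒ (E₂−E₁)/kT = ln((5/6)/0.486) = ln(1.7147) = 0.53924.
kT = 16.70 ×10⁻²¹ J / 0.53924 = 31.0 ×10⁻²¹ J.

31.0 ×10⁻²¹ J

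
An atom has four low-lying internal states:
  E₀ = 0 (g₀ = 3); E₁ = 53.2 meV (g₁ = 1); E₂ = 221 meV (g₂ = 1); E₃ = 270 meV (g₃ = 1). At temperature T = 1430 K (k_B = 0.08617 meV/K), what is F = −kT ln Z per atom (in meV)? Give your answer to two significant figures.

k_BT = 0.08617 × 1430 K = 123.2 meV.
Eᵢ/kT = 0, 0.4318, 1.794, 2.192.
Z = Σ gᵢe^(−Eᵢ/kT) = 3·e^(−0) + 1·e^(−0.4318) + 1·e^(−1.794) + 1·e^(−2.192) = 3.000 + 0.6493 + 0.1663 + 0.1117 = 3.927.
F = −kT ln Z = −123.2 × ln(3.927) = −123.2 × 1.368 = -170 meV.

-170 meV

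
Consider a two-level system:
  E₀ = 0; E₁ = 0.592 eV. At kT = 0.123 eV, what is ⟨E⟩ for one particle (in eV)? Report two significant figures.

Eᵢ/kT = 0, 4.813.
Z = Σ e^(−Eᵢ/kT) = e^(−0) + e^(−4.813) = 1.000 + 0.008123 = 1.008.
⟨E⟩ = Σ Eᵢ e^(−Eᵢ/kT) / Z = (0·1.000 + 0.592·0.008123) / 1.008 = 0.0048 eV.

0.0048 eV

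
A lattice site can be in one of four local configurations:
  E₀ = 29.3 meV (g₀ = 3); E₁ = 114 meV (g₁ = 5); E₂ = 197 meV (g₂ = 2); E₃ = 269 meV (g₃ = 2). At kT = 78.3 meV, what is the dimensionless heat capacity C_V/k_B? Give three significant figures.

Eᵢ/kT = 0.37420, 1.4559, 2.5160, 3.4355.
Z = Σ gᵢe^(−Eᵢ/kT) = 3·e^(−0.37420) + 5·e^(−1.4559) + 2·e^(−2.5160) + 2·e^(−3.4355) = 2.0635 + 1.1660 + 0.16156 + 0.064419 = 3.4555.
⟨E⟩ = 70.190 meV, ⟨E²⟩ = 8061.4 meV².
C_V/k_B = (⟨E²⟩ − ⟨E⟩²)/(kT)² = (8061.4 − 4926.6)/6130.9 = 0.511.

0.511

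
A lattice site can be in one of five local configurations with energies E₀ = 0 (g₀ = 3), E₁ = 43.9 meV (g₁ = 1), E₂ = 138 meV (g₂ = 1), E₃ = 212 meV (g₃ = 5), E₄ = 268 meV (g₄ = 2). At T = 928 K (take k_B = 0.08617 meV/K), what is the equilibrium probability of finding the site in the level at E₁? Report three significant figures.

0.138

k_BT = 0.08617 × 928 K = 79.966 meV.
Eᵢ/kT = 0, 0.54898, 1.7257, 2.6511, 3.3514.
Z = Σ gᵢe^(−Eᵢ/kT) = 3·e^(−0) + 1·e^(−0.54898) + 1·e^(−1.7257) + 5·e^(−2.6511) + 2·e^(−3.3514) = 3.0000 + 0.57754 + 0.17805 + 0.35287 + 0.070071 = 4.1785.
P₁ = g₁ e^(−E₁/kT) / Z = 0.57754/4.1785 = 0.138.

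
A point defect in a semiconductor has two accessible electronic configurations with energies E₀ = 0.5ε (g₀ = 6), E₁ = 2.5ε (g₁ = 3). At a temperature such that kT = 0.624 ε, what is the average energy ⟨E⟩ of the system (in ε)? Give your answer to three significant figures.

Eᵢ/kT = 0.80128, 4.0064.
Z = Σ gᵢe^(−Eᵢ/kT) = 6·e^(−0.80128) + 3·e^(−4.0064) = 2.6925 + 0.054596 = 2.7471.
⟨E⟩ = Σ Eᵢ gᵢe^(−Eᵢ/kT) / Z = (0.5·2.6925 + 2.5·0.054596) / 2.7471 = 0.540 ε.

0.540 ε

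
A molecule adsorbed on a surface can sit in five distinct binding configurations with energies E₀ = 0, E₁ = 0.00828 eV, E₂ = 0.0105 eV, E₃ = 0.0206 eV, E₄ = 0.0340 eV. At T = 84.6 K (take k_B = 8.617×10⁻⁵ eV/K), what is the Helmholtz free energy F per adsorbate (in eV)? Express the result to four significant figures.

k_BT = 8.617×10⁻⁵ × 84.6 K = 0.00728998 eV.
Eᵢ/kT = 0, 1.13581, 1.44033, 2.82580, 4.66394.
Z = Σ e^(−Eᵢ/kT) = e^(−0) + e^(−1.13581) + e^(−1.44033) + e^(−2.82580) + e^(−4.66394) = 1.00000 + 0.321162 + 0.236850 + 0.0592612 + 0.00942924 = 1.62670.
F = −kT ln Z = −0.00728998 × ln(1.62670) = −0.00728998 × 0.486553 = -0.003547 eV.

-0.003547 eV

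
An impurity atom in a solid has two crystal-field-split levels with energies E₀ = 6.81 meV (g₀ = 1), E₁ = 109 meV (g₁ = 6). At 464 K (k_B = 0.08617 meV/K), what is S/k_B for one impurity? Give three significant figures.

1.19

k_BT = 0.08617 × 464 K = 39.983 meV.
Eᵢ/kT = 0.17032, 2.7262.
Z = Σ gᵢe^(−Eᵢ/kT) = 1·e^(−0.17032) + 6·e^(−2.7262) = 0.84339 + 0.39281 = 1.2362.
⟨E⟩ = Σ EᵢPᵢ = 39.281 meV.
S/k_B = ln Z + ⟨E⟩/kT = ln(1.2362) + 39.281/39.983 = 0.21204 + 0.98244 = 1.19.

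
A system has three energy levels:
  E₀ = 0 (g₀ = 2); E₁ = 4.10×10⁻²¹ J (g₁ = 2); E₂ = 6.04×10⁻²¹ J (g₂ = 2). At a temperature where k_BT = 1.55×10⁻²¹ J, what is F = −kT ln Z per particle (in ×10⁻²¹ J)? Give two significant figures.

Eᵢ/kT = 0, 2.645, 3.897.
Z = Σ gᵢe^(−Eᵢ/kT) = 2·e^(−0) + 2·e^(−2.645) + 2·e^(−3.897) = 2.000 + 0.1420 + 0.04061 = 2.183.
F = −kT ln Z = −1.55 × ln(2.183) = −1.55 × 0.7807 = -1.2 ×10⁻²¹ J.

-1.2 ×10⁻²¹ J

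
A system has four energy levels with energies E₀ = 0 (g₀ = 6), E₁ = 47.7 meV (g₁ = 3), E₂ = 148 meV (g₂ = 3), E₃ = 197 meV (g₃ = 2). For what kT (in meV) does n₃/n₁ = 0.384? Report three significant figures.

271 meV

n₃/n₁ = (g₃/g₁) exp[−(E₃−E₁)/kT] = 0.384.
⇒ (E₃−E₁)/kT = ln((2/3)/0.384) = ln(1.7361) = 0.55164.
kT = 149.3 meV / 0.55164 = 271 meV.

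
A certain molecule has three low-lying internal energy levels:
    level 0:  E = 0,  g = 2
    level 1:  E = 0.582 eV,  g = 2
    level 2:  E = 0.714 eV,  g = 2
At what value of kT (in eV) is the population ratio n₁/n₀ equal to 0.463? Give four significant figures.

0.7558 eV

n₁/n₀ = (g₁/g₀) exp[−(E₁−E₀)/kT] = 0.463.
⇒ (E₁−E₀)/kT = ln((2/2)/0.463) = ln(2.15983) = 0.770030.
kT = 0.582 eV / 0.770030 = 0.7558 eV.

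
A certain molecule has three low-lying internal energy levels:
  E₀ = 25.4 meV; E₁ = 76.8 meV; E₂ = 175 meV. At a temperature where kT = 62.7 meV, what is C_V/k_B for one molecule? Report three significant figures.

Eᵢ/kT = 0.40510, 1.2249, 2.7911.
Z = Σ e^(−Eᵢ/kT) = e^(−0.40510) + e^(−1.2249) + e^(−2.7911) = 0.66691 + 0.29379 + 0.061354 = 1.0221.
⟨E⟩ = 49.153 meV, ⟨E²⟩ = 3954.7 meV².
C_V/k_B = (⟨E²⟩ − ⟨E⟩²)/(kT)² = (3954.7 − 2416.0)/3931.3 = 0.391.

0.391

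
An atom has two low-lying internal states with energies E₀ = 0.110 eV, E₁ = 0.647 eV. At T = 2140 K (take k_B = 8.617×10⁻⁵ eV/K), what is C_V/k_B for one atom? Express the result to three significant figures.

k_BT = 8.617×10⁻⁵ × 2140 K = 0.18440 eV.
Eᵢ/kT = 0.59653, 3.5087.
Z = Σ e^(−Eᵢ/kT) = e^(−0.59653) + e^(−3.5087) = 0.55072 + 0.029936 = 0.58066.
⟨E⟩ = 0.13768 eV, ⟨E²⟩ = 0.033058 eV².
C_V/k_B = (⟨E²⟩ − ⟨E⟩²)/(kT)² = (0.033058 − 0.018956)/0.034003 = 0.415.

0.415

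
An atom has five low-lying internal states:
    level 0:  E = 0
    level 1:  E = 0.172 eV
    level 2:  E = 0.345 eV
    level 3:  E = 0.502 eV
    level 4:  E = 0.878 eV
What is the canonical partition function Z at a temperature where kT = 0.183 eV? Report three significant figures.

Eᵢ/kT = 0, 0.93989, 1.8852, 2.7432, 4.7978.
Z = Σ e^(−Eᵢ/kT) = e^(−0) + e^(−0.93989) + e^(−1.8852) + e^(−2.7432) + e^(−4.7978) = 1.0000 + 0.39067 + 0.15180 + 0.064364 + 0.0082479 = 1.6151.

Z = 1.62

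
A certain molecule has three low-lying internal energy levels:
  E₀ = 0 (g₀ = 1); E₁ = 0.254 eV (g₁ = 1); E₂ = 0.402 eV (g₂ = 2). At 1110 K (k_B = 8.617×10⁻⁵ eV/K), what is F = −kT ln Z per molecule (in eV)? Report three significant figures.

-0.00913 eV

k_BT = 8.617×10⁻⁵ × 1110 K = 0.095649 eV.
Eᵢ/kT = 0, 2.6555, 4.2029.
Z = Σ gᵢe^(−Eᵢ/kT) = 1·e^(−0) + 1·e^(−2.6555) + 2·e^(−4.2029) = 1.0000 + 0.070264 + 0.029904 = 1.1002.
F = −kT ln Z = −0.095649 × ln(1.1002) = −0.095649 × 0.095492 = -0.00913 eV.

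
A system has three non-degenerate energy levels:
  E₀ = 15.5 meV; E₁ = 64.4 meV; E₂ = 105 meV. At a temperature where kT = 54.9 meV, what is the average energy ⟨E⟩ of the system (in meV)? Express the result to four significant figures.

Eᵢ/kT = 0.282332, 1.17304, 1.91257.
Z = Σ e^(−Eᵢ/kT) = e^(−0.282332) + e^(−1.17304) + e^(−1.91257) = 0.754023 + 0.309425 + 0.147700 = 1.21115.
⟨E⟩ = Σ Eᵢ e^(−Eᵢ/kT) / Z = (15.5·0.754023 + 64.4·0.309425 + 105·0.147700) / 1.21115 = 38.91 meV.

38.91 meV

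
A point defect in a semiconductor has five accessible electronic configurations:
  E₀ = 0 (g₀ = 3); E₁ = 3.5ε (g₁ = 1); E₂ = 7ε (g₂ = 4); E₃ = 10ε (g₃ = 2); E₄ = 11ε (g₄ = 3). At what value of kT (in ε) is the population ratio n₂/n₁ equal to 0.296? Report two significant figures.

n₂/n₁ = (g₂/g₁) exp[−(E₂−E₁)/kT] = 0.296.
⇒ (E₂−E₁)/kT = ln((4/1)/0.296) = ln(13.51) = 2.603.
kT = 3.5ε / 2.603 = 1.3 ε.

1.3 ε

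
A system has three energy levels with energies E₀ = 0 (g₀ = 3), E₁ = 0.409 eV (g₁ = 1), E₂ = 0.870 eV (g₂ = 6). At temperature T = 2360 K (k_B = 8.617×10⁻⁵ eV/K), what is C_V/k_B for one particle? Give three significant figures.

0.604

k_BT = 8.617×10⁻⁵ × 2360 K = 0.20336 eV.
Eᵢ/kT = 0, 2.0112, 4.2781.
Z = Σ gᵢe^(−Eᵢ/kT) = 3·e^(−0) + 1·e^(−2.0112) + 6·e^(−4.2781) = 3.0000 + 0.13383 + 0.083214 = 3.2170.
⟨E⟩ = 0.039519 eV, ⟨E²⟩ = 0.026538 eV².
C_V/k_B = (⟨E²⟩ − ⟨E⟩²)/(kT)² = (0.026538 − 0.0015618)/0.041355 = 0.604.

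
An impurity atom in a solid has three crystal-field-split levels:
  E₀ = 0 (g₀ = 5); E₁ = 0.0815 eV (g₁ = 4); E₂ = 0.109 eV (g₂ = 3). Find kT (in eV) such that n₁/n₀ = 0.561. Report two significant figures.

0.23 eV

n₁/n₀ = (g₁/g₀) exp[−(E₁−E₀)/kT] = 0.561.
⇒ (E₁−E₀)/kT = ln((4/5)/0.561) = ln(1.426) = 0.3549.
kT = 0.0815 eV / 0.3549 = 0.23 eV.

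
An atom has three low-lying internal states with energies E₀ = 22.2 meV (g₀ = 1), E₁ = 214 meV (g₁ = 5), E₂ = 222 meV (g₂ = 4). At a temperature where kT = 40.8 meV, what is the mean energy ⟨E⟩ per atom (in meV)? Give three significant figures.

35.9 meV

Eᵢ/kT = 0.54412, 5.2451, 5.4412.
Z = Σ gᵢe^(−Eᵢ/kT) = 1·e^(−0.54412) + 5·e^(−5.2451) + 4·e^(−5.4412) = 0.58035 + 0.026366 + 0.017337 = 0.62405.
⟨E⟩ = Σ Eᵢ gᵢe^(−Eᵢ/kT) / Z = (22.2·0.58035 + 214·0.026366 + 222·0.017337) / 0.62405 = 35.9 meV.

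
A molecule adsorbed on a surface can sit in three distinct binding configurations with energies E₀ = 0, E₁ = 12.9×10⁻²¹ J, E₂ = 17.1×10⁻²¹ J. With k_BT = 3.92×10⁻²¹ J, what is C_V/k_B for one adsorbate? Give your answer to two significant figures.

Eᵢ/kT = 0, 3.291, 4.362.
Z = Σ e^(−Eᵢ/kT) = e^(−0) + e^(−3.291) + e^(−4.362) = 1.000 + 0.03722 + 0.01275 = 1.050.
⟨E⟩ = 0.6649, ⟨E²⟩ = 9.450.
C_V/k_B = (⟨E²⟩ − ⟨E⟩²)/(kT)² = (9.450 − 0.4421)/15.37 = 0.59.

0.59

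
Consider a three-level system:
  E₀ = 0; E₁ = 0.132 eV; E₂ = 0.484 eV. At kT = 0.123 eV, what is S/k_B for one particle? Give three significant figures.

Eᵢ/kT = 0, 1.0732, 3.9350.
Z = Σ e^(−Eᵢ/kT) = e^(−0) + e^(−1.0732) + e^(−3.9350) = 1.0000 + 0.34191 + 0.019546 = 1.3615.
⟨E⟩ = Σ EᵢPᵢ = 0.040097 eV.
S/k_B = ln Z + ⟨E⟩/kT = ln(1.3615) + 0.040097/0.123 = 0.30859 + 0.32599 = 0.635.

0.635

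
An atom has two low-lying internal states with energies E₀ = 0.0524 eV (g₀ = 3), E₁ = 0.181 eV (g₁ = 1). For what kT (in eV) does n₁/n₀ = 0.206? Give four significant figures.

0.2672 eV

n₁/n₀ = (g₁/g₀) exp[−(E₁−E₀)/kT] = 0.206.
⇒ (E₁−E₀)/kT = ln((1/3)/0.206) = ln(1.61812) = 0.481265.
kT = 0.1286 eV / 0.481265 = 0.2672 eV.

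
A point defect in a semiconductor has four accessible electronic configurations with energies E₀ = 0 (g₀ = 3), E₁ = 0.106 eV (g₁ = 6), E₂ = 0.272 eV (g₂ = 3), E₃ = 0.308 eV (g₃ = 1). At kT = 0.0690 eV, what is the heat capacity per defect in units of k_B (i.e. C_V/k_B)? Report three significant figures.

0.689

Eᵢ/kT = 0, 1.5362, 3.9420, 4.4638.
Z = Σ gᵢe^(−Eᵢ/kT) = 3·e^(−0) + 6·e^(−1.5362) + 3·e^(−3.9420) + 1·e^(−4.4638) = 3.0000 + 1.2912 + 0.058228 + 0.011519 = 4.3609.
⟨E⟩ = 0.035830 eV, ⟨E²⟩ = 0.0045653 eV².
C_V/k_B = (⟨E²⟩ − ⟨E⟩²)/(kT)² = (0.0045653 − 0.0012838)/0.0047610 = 0.689.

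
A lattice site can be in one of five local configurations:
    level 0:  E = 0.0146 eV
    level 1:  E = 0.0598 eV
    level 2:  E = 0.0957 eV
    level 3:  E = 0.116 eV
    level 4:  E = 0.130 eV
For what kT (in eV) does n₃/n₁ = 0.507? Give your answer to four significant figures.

0.08274 eV

n₃/n₁ = exp[−(E₃−E₁)/kT] = 0.507.
⇒ (E₃−E₁)/kT = ln(1/0.507) = ln(1.97239) = 0.679246.
kT = 0.0562 eV / 0.679246 = 0.08274 eV.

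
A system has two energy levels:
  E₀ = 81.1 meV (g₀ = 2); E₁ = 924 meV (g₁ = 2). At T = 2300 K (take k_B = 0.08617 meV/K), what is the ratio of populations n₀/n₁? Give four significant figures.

70.31

k_BT = 0.08617 × 2300 K = 198.191 meV.
n₀/n₁ = (g₀/g₁) exp[−(E₀−E₁)/kT] = (2/2) × exp(−(-842.9 meV)/(198.191 meV)) = (2/2) × exp(4.25297) = 70.31.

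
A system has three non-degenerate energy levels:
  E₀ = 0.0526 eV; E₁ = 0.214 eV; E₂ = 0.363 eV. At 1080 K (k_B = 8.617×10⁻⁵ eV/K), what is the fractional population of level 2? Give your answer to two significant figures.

k_BT = 8.617×10⁻⁵ × 1080 K = 0.09306 eV.
Eᵢ/kT = 0.5652, 2.300, 3.901.
Z = Σ e^(−Eᵢ/kT) = e^(−0.5652) + e^(−2.300) + e^(−3.901) = 0.5682 + 0.1003 + 0.02022 = 0.6887.
P₂ = e^(−E₂/kT) / Z = 0.02022/0.6887 = 0.029.

0.029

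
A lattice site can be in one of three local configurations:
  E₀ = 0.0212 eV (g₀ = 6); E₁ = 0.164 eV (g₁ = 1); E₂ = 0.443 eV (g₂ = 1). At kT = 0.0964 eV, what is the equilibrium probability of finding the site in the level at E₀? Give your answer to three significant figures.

Eᵢ/kT = 0.21992, 1.7012, 4.5954.
Z = Σ gᵢe^(−Eᵢ/kT) = 6·e^(−0.21992) + 1·e^(−1.7012) + 1·e^(−4.5954) = 4.8155 + 0.18246 + 0.010098 = 5.0081.
P₀ = g₀ e^(−E₀/kT) / Z = 4.8155/5.0081 = 0.962.

0.962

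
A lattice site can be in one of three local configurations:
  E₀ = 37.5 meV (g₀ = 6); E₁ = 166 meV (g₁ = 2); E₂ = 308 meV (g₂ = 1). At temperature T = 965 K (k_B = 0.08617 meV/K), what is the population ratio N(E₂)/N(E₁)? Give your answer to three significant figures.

0.0906

k_BT = 0.08617 × 965 K = 83.154 meV.
n₂/n₁ = (g₂/g₁) exp[−(E₂−E₁)/kT] = (1/2) × exp(−(142 meV)/(83.154 meV)) = (1/2) × exp(-1.7077) = 0.0906.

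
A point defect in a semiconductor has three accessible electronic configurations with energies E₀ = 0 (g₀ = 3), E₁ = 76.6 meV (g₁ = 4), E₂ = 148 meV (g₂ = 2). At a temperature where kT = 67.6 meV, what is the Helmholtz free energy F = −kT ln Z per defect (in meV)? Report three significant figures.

Eᵢ/kT = 0, 1.1331, 2.1893.
Z = Σ gᵢe^(−Eᵢ/kT) = 3·e^(−0) + 4·e^(−1.1331) + 2·e^(−2.1893) = 3.0000 + 1.2881 + 0.22399 = 4.5121.
F = −kT ln Z = −67.6 × ln(4.5121) = −67.6 × 1.5068 = -102 meV.

-102 meV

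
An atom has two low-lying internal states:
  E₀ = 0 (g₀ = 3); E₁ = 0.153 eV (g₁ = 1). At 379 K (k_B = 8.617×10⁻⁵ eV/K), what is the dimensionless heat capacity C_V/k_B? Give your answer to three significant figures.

k_BT = 8.617×10⁻⁵ × 379 K = 0.032658 eV.
Eᵢ/kT = 0, 4.6849.
Z = Σ gᵢe^(−Eᵢ/kT) = 3·e^(−0) + 1·e^(−4.6849) = 3.0000 + 0.0092337 = 3.0092.
⟨E⟩ = 0.00046948 eV, ⟨E²⟩ = 0.000071830 eV².
C_V/k_B = (⟨E²⟩ − ⟨E⟩²)/(kT)² = (0.000071830 − 0.00000022041)/0.0010665 = 0.0671.

0.0671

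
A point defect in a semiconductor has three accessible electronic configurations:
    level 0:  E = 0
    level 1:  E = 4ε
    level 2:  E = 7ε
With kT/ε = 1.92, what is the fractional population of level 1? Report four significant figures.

0.1082

Eᵢ/kT = 0, 2.08333, 3.64583.
Z = Σ e^(−Eᵢ/kT) = e^(−0) + e^(−2.08333) + e^(−3.64583) = 1.00000 + 0.124515 + 0.0260997 = 1.15061.
P₁ = e^(−E₁/kT) / Z = 0.124515/1.15061 = 0.1082.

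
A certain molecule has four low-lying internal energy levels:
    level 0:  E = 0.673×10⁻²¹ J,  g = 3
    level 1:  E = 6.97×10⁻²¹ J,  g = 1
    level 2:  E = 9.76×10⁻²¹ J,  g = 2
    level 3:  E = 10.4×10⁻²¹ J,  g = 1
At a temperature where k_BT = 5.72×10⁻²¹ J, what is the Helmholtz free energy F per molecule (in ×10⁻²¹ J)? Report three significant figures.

-7.15 ×10⁻²¹ J

Eᵢ/kT = 0.11766, 1.2185, 1.7063, 1.8182.
Z = Σ gᵢe^(−Eᵢ/kT) = 3·e^(−0.11766) + 1·e^(−1.2185) + 2·e^(−1.7063) + 1·e^(−1.8182) = 2.6670 + 0.29567 + 0.36307 + 0.16232 = 3.4881.
F = −kT ln Z = −5.72 × ln(3.4881) = −5.72 × 1.2494 = -7.15 ×10⁻²¹ J.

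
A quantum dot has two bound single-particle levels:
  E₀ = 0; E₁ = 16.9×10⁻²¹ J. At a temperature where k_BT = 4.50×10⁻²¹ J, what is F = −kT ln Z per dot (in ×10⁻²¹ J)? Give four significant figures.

-0.1040 ×10⁻²¹ J

Eᵢ/kT = 0, 3.75556.
Z = Σ e^(−Eᵢ/kT) = e^(−0) + e^(−3.75556) = 1.00000 + 0.0233874 = 1.02339.
F = −kT ln Z = −4.50 × ln(1.02339) = −4.50 × 0.0231206 = -0.1040 ×10⁻²¹ J.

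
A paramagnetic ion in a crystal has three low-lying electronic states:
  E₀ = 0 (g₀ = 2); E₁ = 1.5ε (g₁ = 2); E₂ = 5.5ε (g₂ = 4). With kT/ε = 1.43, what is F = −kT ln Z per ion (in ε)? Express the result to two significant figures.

-1.5 ε

Eᵢ/kT = 0, 1.049, 3.846.
Z = Σ gᵢe^(−Eᵢ/kT) = 2·e^(−0) + 2·e^(−1.049) + 4·e^(−3.846) = 2.000 + 0.7006 + 0.08546 = 2.786.
F = −kT ln Z = −1.43 × ln(2.786) = −1.43 × 1.025 = -1.5 ε.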